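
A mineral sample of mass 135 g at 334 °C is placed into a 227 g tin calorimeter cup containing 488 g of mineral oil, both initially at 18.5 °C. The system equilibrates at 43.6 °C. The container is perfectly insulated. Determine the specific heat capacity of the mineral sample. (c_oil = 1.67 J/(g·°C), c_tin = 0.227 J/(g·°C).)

c ≈ 0.555 J/(g·°C)

Setting the total heat transfer to zero:
135×c×(43.6 − 334) + 488×1.67×(43.6 − 18.5) + 227×0.227×(43.6 − 18.5) = 0
-39204 c = -21749
c = -21749/-39204 ≈ 0.5548 J/(g·°C)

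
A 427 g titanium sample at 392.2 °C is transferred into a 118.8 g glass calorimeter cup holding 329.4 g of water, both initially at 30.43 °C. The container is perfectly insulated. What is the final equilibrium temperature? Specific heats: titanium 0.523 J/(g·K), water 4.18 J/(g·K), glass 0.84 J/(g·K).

T_f ≈ 78.0 °C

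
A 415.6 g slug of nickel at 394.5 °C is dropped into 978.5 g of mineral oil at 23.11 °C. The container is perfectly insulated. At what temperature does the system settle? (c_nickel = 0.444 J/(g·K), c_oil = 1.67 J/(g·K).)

Taking heat into each body as positive, Σ m c ΔT = 0:
415.6×0.444×(T − 394.5) + 978.5×1.67×(T − 23.11) = 0
184.53(T − 394.5) + 1634.1(T − 23.11) = 0
1818.6 T = 110560
T = 110560/1818.6 ≈ 60.79 °C

T_f ≈ 60.8 °C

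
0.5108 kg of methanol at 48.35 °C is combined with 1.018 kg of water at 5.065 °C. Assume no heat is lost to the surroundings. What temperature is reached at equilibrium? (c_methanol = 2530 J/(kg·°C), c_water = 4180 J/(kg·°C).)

Heat lost by the methanol equals heat gained by the water:
0.5108*2530*(48.35 − T) = 1.018*4180*(T − 5.065)
1292.3(48.35 − T) = 4255.2(T − 5.065)
5547.6 T = 84037  ⇒  T ≈ 15.15 °C

T_f ≈ 15.1 °C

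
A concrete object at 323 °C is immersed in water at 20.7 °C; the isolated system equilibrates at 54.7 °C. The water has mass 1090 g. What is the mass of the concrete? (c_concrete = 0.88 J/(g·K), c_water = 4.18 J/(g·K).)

m ≈ 656 g

Conservation of energy gives ΣQ = 0:
m·0.88·(54.7 − 323) + 1090·4.18·(54.7 − 20.7) = 0
-236.1 m = -154911
m = -154911/-236.1 ≈ 656.1 g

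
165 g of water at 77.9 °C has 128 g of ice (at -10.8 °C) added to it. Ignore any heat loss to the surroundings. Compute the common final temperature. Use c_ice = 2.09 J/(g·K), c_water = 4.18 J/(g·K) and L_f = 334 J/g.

T_f ≈ 6.6 °C

Let T be the final temperature. ΣQ_i = 0:
ice -10.8→0 °C: 128·2.09·10.8 = 2889.2; melt ice: 128·334 = 42752; meltwater 0→T: 128·4.18·T = 535.04 T; water cools: 165·4.18·(T − 77.9) = 689.7(T − 77.9)
1224.7 T = 53728 − 45641 = 8086.4
T ≈ 6.60 °C (positive, so assuming full melt was valid).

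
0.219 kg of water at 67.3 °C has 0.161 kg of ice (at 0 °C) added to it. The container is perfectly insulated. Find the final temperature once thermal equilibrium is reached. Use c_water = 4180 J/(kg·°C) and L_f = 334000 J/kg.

Net heat exchanged in the isolated system is zero:
fusion: m_ice L_f = 0.161×334000 = 53774; meltwater 0→T: 0.161×4180×T = 672.98 T; water: 915.42(T − 67.3)
1588.4 T = 61608 − 53774 = 7833.8
T ≈ 4.93 °C (positive, so assuming full melt was valid).

T_f ≈ 4.9 °C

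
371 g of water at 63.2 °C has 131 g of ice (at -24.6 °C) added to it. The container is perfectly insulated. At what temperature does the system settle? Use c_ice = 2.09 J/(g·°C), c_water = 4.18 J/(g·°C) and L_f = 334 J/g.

T_f ≈ 22.6 °C

Taking heat into each body as positive, Σ m c ΔT = 0:
ice -24.6→0 °C: 131·2.09·24.6 = 6735.2; fusion: m_ice L_f = 131·334 = 43754; warm the meltwater: 547.58 T; water: 1550.8(T − 63.2)
2098.4 T = 98009 − 50489 = 47520
T ≈ 22.65 °C. Since T > 0 °C, the all-ice-melts assumption holds.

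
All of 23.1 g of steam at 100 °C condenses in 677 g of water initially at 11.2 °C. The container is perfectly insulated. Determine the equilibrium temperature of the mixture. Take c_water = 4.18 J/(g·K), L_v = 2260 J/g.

T_f ≈ 32.0 °C

Heat gained plus heat lost sum to zero:
latent heat released on condensation: 23.1×2260 = 52206
  condensed water 100 °C→T: 96.56(T − 100)
  original water: 2829.9(T − 11.2)
2926.4 T = 52206 + 9655.8 + 31694 = 93556
T ≈ 31.97 °C, under the boiling point, so the assumption holds.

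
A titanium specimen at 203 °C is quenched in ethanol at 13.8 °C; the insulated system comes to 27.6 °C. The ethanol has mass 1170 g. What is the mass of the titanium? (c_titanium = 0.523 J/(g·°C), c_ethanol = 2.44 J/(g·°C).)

|Q_titanium| = |Q_ethanol|:
m×0.523×(203 − 27.6) = 1170×2.44×(27.6 − 13.8)
91.73 m = 39396  ⇒  m ≈ 429.5 g

m ≈ 429 g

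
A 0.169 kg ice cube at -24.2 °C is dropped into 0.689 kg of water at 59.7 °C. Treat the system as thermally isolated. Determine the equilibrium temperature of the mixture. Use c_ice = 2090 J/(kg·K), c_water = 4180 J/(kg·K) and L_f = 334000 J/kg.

T_f ≈ 29.8 °C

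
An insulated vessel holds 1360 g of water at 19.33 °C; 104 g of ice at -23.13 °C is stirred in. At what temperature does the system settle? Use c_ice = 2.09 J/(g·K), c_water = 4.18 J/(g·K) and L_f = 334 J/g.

Conservation of energy gives ΣQ = 0:
warm ice to 0 °C: 104×2.09×(0 − (-23.13)) = 5027.5
  melt ice: 104×334 = 34736
  warm the meltwater: 434.72 T
  water: 5684.8(T − 19.33)
6119.5 T = 109887 − 39764 = 70124
T ≈ 11.46 °C. Since T > 0 °C, the all-ice-melts assumption holds.

T_f ≈ 11.5 °C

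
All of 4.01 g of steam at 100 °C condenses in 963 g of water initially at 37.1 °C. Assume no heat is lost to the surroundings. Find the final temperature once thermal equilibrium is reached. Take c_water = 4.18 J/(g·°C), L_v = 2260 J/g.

Setting the total heat transfer to zero:
condense steam: −4.01×2260 = −9062.6; condensed water 100 °C→T: 16.76(T − 100); original water: 4025.3(T − 37.1)
4042.1 T = 9062.6 + 1676.2 + 149340 = 160079
T ≈ 39.60 °C — below 100 °C, confirming all the steam condensed.

T_f ≈ 39.6 °C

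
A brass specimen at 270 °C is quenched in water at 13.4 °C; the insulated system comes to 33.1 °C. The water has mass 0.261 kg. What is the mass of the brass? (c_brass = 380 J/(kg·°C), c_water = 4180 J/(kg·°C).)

m ≈ 0.239 kg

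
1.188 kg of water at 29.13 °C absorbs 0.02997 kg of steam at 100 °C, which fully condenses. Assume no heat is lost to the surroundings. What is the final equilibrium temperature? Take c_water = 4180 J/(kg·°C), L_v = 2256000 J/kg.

T_f ≈ 44.2 °C

Energy conservation, ΣQ = 0:
steam→water at 100 °C releases m L_v = 0.02997·2256000 = 67612; condensate cools 100→T: 0.02997·4180·(T − 100) = 125.27(T − 100); water warms: 1.188·4180·(T − 29.13) = 4965.8(T − 29.13)
5091.1 T = 67612 + 12527 + 144655 = 224795
T ≈ 44.15 °C — below 100 °C, confirming all the steam condensed.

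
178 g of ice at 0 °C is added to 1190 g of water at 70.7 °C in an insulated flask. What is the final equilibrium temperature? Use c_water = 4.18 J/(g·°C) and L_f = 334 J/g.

T_f ≈ 51.1 °C

Sum of m c ΔT and latent-heat terms is zero:
latent heat to melt: 178·334 = 59452
  warm the meltwater: 744.04 T
  water cools: 1190·4.18·(T − 70.7) = 4974.2(T − 70.7)
5718.2 T = 351676 − 59452 = 292224
T ≈ 51.10 °C (positive, so assuming full melt was valid).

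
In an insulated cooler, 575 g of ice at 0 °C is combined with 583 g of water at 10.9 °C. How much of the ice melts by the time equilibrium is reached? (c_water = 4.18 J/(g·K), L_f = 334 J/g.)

m_melted ≈ 79.5 g

Heat available from the water dropping to 0 °C: 583×4.18×10.9 = 26563 J.
Melting all 575 g of ice would need 575×334 = 192050 J.
That's not enough to melt it all — equilibrium is at 0 °C with ice remaining.
m_melted×334 = 26563  ⇒  m_melted ≈ 79.53 g.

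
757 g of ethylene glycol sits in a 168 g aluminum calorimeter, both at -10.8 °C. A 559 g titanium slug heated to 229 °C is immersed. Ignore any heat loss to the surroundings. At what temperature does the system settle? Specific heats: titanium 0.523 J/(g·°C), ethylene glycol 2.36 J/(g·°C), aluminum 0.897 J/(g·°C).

T_f ≈ 20.6 °C

Energy conservation, ΣQ = 0:
559*0.523*(T − 229) + 757*2.36*(T − (-10.8)) + 168*0.897*(T − (-10.8)) = 0
292.36(T − 229) + 1786.5(T − (-10.8)) + 150.7(T − (-10.8)) = 0
(292.36 + 1786.5 + 150.7) T = 292.36*229 + 1786.5*(-10.8) + 150.7*(-10.8)
T ≈ 20.64 °C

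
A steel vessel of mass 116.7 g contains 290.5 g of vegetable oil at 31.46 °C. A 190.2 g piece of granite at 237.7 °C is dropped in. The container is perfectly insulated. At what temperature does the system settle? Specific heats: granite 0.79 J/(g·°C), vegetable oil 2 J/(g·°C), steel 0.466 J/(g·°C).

T_f ≈ 70.9 °C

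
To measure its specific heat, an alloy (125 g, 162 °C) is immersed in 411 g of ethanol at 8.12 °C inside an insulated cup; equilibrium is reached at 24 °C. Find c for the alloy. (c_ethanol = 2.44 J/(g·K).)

c ≈ 0.923 J/(g·K)

m_s c (T_s − T_f) = m_ethanol c_ethanol (T_f − T_0):
125·c·(162 − 24) = 411·2.44·(24 − 8.12)
17250 c = 15925  ⇒  c ≈ 0.9232 J/(g·K)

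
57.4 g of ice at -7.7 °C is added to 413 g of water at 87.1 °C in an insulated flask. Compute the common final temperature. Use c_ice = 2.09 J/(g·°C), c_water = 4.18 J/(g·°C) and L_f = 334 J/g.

T_f ≈ 66.3 °C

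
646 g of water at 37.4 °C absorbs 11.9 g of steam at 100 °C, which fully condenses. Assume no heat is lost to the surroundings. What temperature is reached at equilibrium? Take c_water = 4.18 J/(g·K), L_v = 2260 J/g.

Taking heat into each body as positive, Σ m c ΔT = 0:
latent heat released on condensation: 11.9·2260 = 26894
  condensate cools 100→T: 11.9·4.18·(T − 100) = 49.74(T − 100)
  original water: 2700.3(T − 37.4)
2750 T = 26894 + 4974.2 + 100990 = 132859
T ≈ 48.31 °C (< 100 °C, so full condensation is consistent).

T_f ≈ 48.3 °C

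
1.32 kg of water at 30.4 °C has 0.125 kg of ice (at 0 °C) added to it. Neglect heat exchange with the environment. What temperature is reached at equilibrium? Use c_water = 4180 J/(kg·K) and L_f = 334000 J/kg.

Heat gained plus heat lost sum to zero:
latent heat to melt: 0.125·334000 = 41750
  meltwater 0→T: 0.125·4180·T = 522.5 T
  water: 5517.6(T − 30.4)
6040.1 T = 167735 − 41750 = 125985
T ≈ 20.86 °C. Since T > 0 °C, the all-ice-melts assumption holds.

T_f ≈ 20.9 °C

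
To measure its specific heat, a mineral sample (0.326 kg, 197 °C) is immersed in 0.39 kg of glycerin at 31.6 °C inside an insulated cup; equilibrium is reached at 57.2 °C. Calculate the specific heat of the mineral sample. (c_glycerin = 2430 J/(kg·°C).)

c ≈ 532 J/(kg·°C)

m_s c (T_s − T_f) = m_glycerin c_glycerin (T_f − T_0):
0.326·c·(197 − 57.2) = 0.39·2430·(57.2 − 31.6)
45.57 c = 24261  ⇒  c ≈ 532.3 J/(kg·°C)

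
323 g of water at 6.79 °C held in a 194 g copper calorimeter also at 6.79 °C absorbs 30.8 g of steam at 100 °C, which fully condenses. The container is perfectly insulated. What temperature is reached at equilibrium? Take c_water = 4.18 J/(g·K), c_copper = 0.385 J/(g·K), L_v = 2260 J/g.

Sum of m c ΔT and latent-heat terms is zero:
steam→water at 100 °C releases m L_v = 30.8×2260 = 69608; condensate cools 100→T: 30.8×4.18×(T − 100) = 128.74(T − 100); water warms: 323×4.18×(T − 6.79) = 1350.1(T − 6.79); copper cup: 194×0.385×(T − 6.79) = 74.69(T − 6.79)
1553.6 T = 69608 + 12874 + 9674.6 = 92157
T ≈ 59.32 °C (< 100 °C, so full condensation is consistent).

T_f ≈ 59.3 °C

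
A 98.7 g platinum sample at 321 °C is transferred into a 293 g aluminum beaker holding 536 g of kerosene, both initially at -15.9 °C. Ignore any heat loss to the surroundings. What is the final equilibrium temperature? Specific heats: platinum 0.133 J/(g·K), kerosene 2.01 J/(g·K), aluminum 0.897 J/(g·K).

T_f ≈ -12.6 °C

Conservation of energy gives ΣQ = 0:
98.7*0.133*(T − 321) + 536*2.01*(T − (-15.9)) + 293*0.897*(T − (-15.9)) = 0
13.13(T − 321) + 1077.4(T − (-15.9)) + 262.82(T − (-15.9)) = 0
(13.13 + 1077.4 + 262.82) T = 13.13*321 + 1077.4*(-15.9) + 262.82*(-15.9)
T = -17095 / 1353.3 = -12.6 °C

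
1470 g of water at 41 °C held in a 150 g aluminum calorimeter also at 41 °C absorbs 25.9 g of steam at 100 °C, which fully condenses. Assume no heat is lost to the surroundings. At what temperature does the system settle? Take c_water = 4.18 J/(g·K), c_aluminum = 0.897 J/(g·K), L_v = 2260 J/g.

Sum of m c ΔT and latent-heat terms is zero:
condense steam: −25.9·2260 = −58534
  condensate cools 100→T: 25.9·4.18·(T − 100) = 108.26(T − 100)
  original water: 6144.6(T − 41)
  cup: 134.55(T − 41)
6387.4 T = 58534 + 10826 + 257445 = 326805
T ≈ 51.16 °C (< 100 °C, so full condensation is consistent).

T_f ≈ 51.2 °C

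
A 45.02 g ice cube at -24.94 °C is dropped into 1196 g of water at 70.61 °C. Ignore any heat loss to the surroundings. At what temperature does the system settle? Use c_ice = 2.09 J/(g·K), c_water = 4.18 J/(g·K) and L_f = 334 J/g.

Energy conservation, ΣQ = 0:
warm ice to 0 °C: 45.02·2.09·(0 − (-24.94)) = 2346.6; latent heat to melt: 45.02·334 = 15037; warm the meltwater: 188.18 T; water: 4999.3(T − 70.61)
5187.5 T = 352999 − 17383 = 335616
T ≈ 64.70 °C. Since T > 0 °C, the all-ice-melts assumption holds.

T_f ≈ 64.7 °C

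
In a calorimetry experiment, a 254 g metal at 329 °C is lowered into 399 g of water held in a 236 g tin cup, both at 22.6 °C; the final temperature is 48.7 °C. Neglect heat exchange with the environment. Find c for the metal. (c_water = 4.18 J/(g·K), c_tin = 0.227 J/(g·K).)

c ≈ 0.631 J/(g·K)

Heat gained plus heat lost sum to zero:
254·c·(48.7 − 329) + 399·4.18·(48.7 − 22.6) + 236·0.227·(48.7 − 22.6) = 0
-71196 c = -44928
c = -44928/-71196 ≈ 0.631 J/(g·K)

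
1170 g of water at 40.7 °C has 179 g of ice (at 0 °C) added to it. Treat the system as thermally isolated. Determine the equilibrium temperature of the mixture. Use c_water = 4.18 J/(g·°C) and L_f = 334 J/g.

Let T be the final temperature. ΣQ_i = 0:
latent heat to melt: 179×334 = 59786; meltwater 0→T: 179×4.18×T = 748.22 T; water cools: 1170×4.18×(T − 40.7) = 4890.6(T − 40.7)
5638.8 T = 199047 − 59786 = 139261
T ≈ 24.70 °C — above 0 °C, consistent with complete melting.

T_f ≈ 24.7 °C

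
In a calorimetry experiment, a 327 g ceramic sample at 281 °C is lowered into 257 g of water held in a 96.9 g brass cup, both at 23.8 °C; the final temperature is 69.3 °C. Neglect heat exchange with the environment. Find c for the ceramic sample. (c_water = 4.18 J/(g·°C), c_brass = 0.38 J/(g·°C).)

Heat gained plus heat lost sum to zero:
327×c×(69.3 − 281) + 257×4.18×(69.3 − 23.8) + 96.9×0.38×(69.3 − 23.8) = 0
-69226 c = -50554
c = -50554/-69226 ≈ 0.7303 J/(g·°C)

c ≈ 0.73 J/(g·°C)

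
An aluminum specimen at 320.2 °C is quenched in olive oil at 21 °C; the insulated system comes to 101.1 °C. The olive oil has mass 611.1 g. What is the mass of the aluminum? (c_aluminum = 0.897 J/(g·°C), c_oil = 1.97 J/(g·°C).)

m ≈ 491 g

|Q_aluminum| = |Q_oil|:
m×0.897×(320.2 − 101.1) = 611.1×1.97×(101.1 − 21)
196.53 m = 96430  ⇒  m ≈ 490.7 g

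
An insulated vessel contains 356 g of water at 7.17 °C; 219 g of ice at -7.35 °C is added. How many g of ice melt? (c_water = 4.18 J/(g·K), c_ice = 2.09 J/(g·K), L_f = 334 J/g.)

m_melted ≈ 21.9 g

Cooling the water to 0 °C releases 356×4.18×7.17 = 10670 J.
Of that, 219×2.09×7.35 = 3364.2 J goes to bring the ice to 0 °C, leaving 7305.4 J.
To melt every bit of ice: 219×334 = 73146 J.
7305.4 J < 73146 J, so only part of the ice melts and the system sits at 0 °C.
m_melt = 7305.4 / L_f = 21.87 g.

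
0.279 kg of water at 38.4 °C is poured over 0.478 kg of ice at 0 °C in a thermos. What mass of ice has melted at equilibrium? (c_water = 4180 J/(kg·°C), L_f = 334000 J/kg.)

m_melted ≈ 0.134 kg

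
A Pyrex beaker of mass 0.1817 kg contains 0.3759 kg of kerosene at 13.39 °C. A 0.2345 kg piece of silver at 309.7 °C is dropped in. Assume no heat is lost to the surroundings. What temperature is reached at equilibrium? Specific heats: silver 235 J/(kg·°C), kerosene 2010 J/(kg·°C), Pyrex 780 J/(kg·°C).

Let T be the final temperature. ΣQ_i = 0:
0.2345*235*(T − 309.7) + 0.3759*2010*(T − 13.39) + 0.1817*780*(T − 13.39) = 0
55.11(T − 309.7) + 755.56(T − 13.39) + 141.73(T − 13.39) = 0
(55.11 + 755.56 + 141.73) T = 55.11*309.7 + 755.56*13.39 + 141.73*13.39
T = 29081/952.39 ≈ 30.54 °C

T_f ≈ 30.5 °C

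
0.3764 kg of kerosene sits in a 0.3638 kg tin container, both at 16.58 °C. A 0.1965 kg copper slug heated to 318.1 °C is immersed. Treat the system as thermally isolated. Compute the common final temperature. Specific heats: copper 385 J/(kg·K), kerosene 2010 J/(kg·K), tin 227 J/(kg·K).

T_f ≈ 41.5 °C

Heat gained plus heat lost sum to zero:
0.1965*385*(T − 318.1) + 0.3764*2010*(T − 16.58) + 0.3638*227*(T − 16.58) = 0
75.65(T − 318.1) + 756.56(T − 16.58) + 82.58(T − 16.58) = 0
(75.65 + 756.56 + 82.58) T = 75.65*318.1 + 756.56*16.58 + 82.58*16.58
T = 37978/914.8 ≈ 41.52 °C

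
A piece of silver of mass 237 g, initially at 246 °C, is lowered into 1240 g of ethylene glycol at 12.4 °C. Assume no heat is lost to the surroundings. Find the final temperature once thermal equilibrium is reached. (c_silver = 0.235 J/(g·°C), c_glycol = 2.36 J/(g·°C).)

T_f ≈ 16.8 °C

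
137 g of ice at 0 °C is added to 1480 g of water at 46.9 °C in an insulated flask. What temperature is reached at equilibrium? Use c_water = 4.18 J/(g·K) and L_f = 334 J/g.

T_f ≈ 36.2 °C

Net heat exchanged in the isolated system is zero:
fusion: m_ice L_f = 137·334 = 45758; warm the meltwater: 572.66 T; water cools: 1480·4.18·(T − 46.9) = 6186.4(T − 46.9)
6759.1 T = 290142 − 45758 = 244384
T ≈ 36.16 °C — above 0 °C, consistent with complete melting.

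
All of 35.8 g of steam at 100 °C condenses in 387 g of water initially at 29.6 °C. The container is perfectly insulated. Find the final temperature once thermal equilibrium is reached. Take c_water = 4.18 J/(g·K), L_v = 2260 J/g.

Energy balance with sensible and latent terms:
latent heat released on condensation: 35.8·2260 = 80908; condensate cools 100→T: 35.8·4.18·(T − 100) = 149.64(T − 100); water warms: 387·4.18·(T − 29.6) = 1617.7(T − 29.6)
1767.3 T = 80908 + 14964 + 47883 = 143755
T ≈ 81.34 °C (< 100 °C, so full condensation is consistent).

T_f ≈ 81.3 °C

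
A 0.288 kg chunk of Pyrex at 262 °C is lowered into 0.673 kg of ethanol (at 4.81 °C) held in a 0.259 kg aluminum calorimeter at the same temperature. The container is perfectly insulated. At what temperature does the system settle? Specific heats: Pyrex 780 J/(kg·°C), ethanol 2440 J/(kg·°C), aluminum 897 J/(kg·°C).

T_f ≈ 32.3 °C

Setting the total heat transfer to zero:
0.288*780*(T − 262) + 0.673*2440*(T − 4.81) + 0.259*897*(T − 4.81) = 0
2099.1 T = 67872
T = 67872/2099.1 ≈ 32.33 °C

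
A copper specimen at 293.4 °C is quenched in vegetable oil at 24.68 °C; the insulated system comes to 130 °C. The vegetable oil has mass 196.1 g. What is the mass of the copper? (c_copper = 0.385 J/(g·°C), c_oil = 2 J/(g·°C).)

m ≈ 657 g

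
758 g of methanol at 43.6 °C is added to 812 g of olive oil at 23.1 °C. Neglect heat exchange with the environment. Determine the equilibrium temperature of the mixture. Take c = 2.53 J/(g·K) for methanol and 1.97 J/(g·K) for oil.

Conservation of energy gives ΣQ = 0:
758×2.53×(T − 43.6) + 812×1.97×(T − 23.1) = 0
1917.7(T − 43.6) + 1599.6(T − 23.1) = 0
3517.4 T = 120565
T ≈ 34.28 °C

T_f ≈ 34.3 °C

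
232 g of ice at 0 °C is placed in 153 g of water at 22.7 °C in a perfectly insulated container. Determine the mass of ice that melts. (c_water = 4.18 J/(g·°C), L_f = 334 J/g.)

m_melted ≈ 43.5 g

Heat available from the water dropping to 0 °C: 153·4.18·22.7 = 14518 J.
Fully melting the ice requires m_ice L_f = 232·334 = 77488 J.
Since 14518 < 77488 J, not all the ice melts; equilibrium is at 0 °C.
m_melted·334 = 14518  ⇒  m_melted ≈ 43.47 g.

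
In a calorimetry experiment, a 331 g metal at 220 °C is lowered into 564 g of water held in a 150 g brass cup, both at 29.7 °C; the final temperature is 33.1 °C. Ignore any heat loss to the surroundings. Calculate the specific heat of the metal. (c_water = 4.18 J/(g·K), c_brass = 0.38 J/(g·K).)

c ≈ 0.133 J/(g·K)

Setting the total heat transfer to zero:
331·c·(33.1 − 220) + 564·4.18·(33.1 − 29.7) + 150·0.38·(33.1 − 29.7) = 0
-61864 c = -8209.4
c = -8209.4/-61864 ≈ 0.1327 J/(g·K)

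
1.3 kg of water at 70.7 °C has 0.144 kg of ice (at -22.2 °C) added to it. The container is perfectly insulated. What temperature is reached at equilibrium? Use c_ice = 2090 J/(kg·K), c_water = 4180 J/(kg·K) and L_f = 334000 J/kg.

Heat gained plus heat lost sum to zero:
warm ice to 0 °C: 0.144×2090×(0 − (-22.2)) = 6681.3; melt ice: 0.144×334000 = 48096; meltwater 0→T: 0.144×4180×T = 601.92 T; water: 5434(T − 70.7)
6035.9 T = 384184 − 54777 = 329406
T ≈ 54.57 °C. Since T > 0 °C, the all-ice-melts assumption holds.

T_f ≈ 54.6 °C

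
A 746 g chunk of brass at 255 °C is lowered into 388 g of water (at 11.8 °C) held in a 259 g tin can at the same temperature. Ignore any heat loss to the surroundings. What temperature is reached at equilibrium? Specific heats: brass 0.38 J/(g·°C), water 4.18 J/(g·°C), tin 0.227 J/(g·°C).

T_f ≈ 46.9 °C

Energy conservation, ΣQ = 0:
746·0.38·(T − 255) + 388·4.18·(T − 11.8) + 259·0.227·(T − 11.8) = 0
283.48(T − 255) + 1621.8(T − 11.8) + 58.79(T − 11.8) = 0
(283.48 + 1621.8 + 58.79) T = 283.48·255 + 1621.8·11.8 + 58.79·11.8
T ≈ 46.90 °C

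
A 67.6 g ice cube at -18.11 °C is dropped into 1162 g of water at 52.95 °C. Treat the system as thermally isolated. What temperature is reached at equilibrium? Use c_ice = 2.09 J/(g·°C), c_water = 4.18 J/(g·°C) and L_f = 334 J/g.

Sum of m c ΔT and latent-heat terms is zero:
ice -18.11→0 °C: 67.6×2.09×18.11 = 2558.7; fusion: m_ice L_f = 67.6×334 = 22578; meltwater 0→T: 67.6×4.18×T = 282.57 T; water cools: 1162×4.18×(T − 52.95) = 4857.2(T − 52.95)
5139.7 T = 257187 − 25137 = 232050
T ≈ 45.15 °C — above 0 °C, consistent with complete melting.

T_f ≈ 45.1 °C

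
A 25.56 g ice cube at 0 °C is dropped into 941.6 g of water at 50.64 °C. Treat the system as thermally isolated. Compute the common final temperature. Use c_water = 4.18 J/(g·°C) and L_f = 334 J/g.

T_f ≈ 47.2 °C

Energy conservation, ΣQ = 0:
fusion: m_ice L_f = 25.56·334 = 8537; meltwater 0→T: 25.56·4.18·T = 106.84 T; water cools: 941.6·4.18·(T − 50.64) = 3935.9(T − 50.64)
4042.7 T = 199313 − 8537 = 190776
T ≈ 47.19 °C. Since T > 0 °C, the all-ice-melts assumption holds.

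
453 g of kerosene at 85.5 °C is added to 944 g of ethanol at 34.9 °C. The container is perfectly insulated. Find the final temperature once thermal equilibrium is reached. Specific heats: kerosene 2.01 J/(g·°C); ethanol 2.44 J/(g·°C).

T_f ≈ 49.2 °C

Net heat exchanged in the isolated system is zero:
453×2.01×(T − 85.5) + 944×2.44×(T − 34.9) = 0
910.53(T − 85.5) + 2303.4(T − 34.9) = 0
(910.53 + 2303.4) T = 910.53×85.5 + 2303.4×34.9
T = 158238 / 3213.9 = 49.2 °C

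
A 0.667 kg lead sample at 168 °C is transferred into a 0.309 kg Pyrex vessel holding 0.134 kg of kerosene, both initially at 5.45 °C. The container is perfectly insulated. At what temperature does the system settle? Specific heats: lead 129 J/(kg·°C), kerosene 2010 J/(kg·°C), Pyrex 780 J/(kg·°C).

Energy conservation, ΣQ = 0:
0.667×129×(T − 168) + 0.134×2010×(T − 5.45) + 0.309×780×(T − 5.45) = 0
86.04(T − 168) + 269.34(T − 5.45) + 241.02(T − 5.45) = 0
596.4 T = 17237
T = 17237/596.4 ≈ 28.90 °C

T_f ≈ 28.9 °C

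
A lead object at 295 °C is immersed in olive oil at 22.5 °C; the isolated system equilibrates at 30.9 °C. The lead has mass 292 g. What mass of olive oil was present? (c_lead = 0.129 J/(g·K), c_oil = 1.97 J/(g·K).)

Net heat exchanged in the isolated system is zero:
292×0.129×(30.9 − 295) + m×1.97×(30.9 − 22.5) = 0
16.55 m = 9948.1
m = 9948.1/16.55 ≈ 601.2 g

m ≈ 601 g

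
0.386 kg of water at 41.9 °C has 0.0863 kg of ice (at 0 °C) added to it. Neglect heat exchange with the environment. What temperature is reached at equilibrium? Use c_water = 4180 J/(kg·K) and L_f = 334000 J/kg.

T_f ≈ 19.6 °C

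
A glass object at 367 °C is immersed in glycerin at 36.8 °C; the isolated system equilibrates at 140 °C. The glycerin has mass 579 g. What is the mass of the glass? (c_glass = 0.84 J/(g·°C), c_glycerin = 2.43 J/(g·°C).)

m ≈ 761 g

Heat lost by the glass = heat gained by the glycerin:
m×0.84×(367 − 140) = 579×2.43×(140 − 36.8)
190.68 m = 145199  ⇒  m ≈ 761.5 g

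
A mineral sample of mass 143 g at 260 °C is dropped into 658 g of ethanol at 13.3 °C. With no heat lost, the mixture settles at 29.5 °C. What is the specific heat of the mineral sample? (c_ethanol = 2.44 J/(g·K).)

Heat lost by the mineral sample = heat gained by the ethanol:
143·c·(260 − 29.5) = 658·2.44·(29.5 − 13.3)
32962 c = 26009  ⇒  c ≈ 0.7891 J/(g·K)

c ≈ 0.789 J/(g·K)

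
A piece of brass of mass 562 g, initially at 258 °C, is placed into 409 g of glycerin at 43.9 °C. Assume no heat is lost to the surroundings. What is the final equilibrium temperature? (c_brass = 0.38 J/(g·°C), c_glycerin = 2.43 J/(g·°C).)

T_f ≈ 81.8 °C

|Q_brass| = |Q_glycerin|:
562·0.38·(258 − T) = 409·2.43·(T − 43.9)
213.56(258 − T) = 993.87(T − 43.9)
1207.4 T = 98729  ⇒  T ≈ 81.77 °C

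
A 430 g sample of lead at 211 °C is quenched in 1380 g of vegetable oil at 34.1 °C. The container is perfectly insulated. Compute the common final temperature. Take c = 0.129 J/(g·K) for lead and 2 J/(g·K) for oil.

T_f ≈ 37.6 °C

With ΣQ=0 the equilibrium temperature is the m·c-weighted mean:
T_f = (55.47*211 + 2760*34.1) / (55.47 + 2760)
    = 105820 / 2815.5 ≈ 37.59 °C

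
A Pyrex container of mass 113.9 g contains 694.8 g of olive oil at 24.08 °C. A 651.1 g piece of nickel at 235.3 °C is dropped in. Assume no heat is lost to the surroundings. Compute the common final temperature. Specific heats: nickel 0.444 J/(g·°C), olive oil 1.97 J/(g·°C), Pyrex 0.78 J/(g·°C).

Net heat exchanged in the isolated system is zero:
651.1*0.444*(T − 235.3) + 694.8*1.97*(T − 24.08) + 113.9*0.78*(T − 24.08) = 0
289.09(T − 235.3) + 1368.8(T − 24.08) + 88.84(T − 24.08) = 0
(289.09 + 1368.8 + 88.84) T = 289.09*235.3 + 1368.8*24.08 + 88.84*24.08
T = 103121 / 1746.7 = 59 °C

T_f ≈ 59.0 °C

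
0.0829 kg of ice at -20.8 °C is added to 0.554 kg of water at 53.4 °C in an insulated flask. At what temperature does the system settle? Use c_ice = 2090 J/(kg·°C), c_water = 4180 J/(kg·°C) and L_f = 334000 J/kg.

Net heat exchanged in the isolated system is zero:
ice -20.8→0 °C: 0.0829×2090×20.8 = 3603.8
  fusion: m_ice L_f = 0.0829×334000 = 27689
  meltwater 0→T: 0.0829×4180×T = 346.52 T
  water cools: 0.554×4180×(T − 53.4) = 2315.7(T − 53.4)
2662.2 T = 123659 − 31292 = 92367
T ≈ 34.70 °C — above 0 °C, consistent with complete melting.

T_f ≈ 34.7 °C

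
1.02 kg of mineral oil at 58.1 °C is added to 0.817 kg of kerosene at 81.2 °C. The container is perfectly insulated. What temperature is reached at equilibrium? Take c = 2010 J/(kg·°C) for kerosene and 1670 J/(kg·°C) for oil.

Setting the total heat transfer to zero:
0.817×2010×(T − 81.2) + 1.02×1670×(T − 58.1) = 0
(1642.2 + 1703.4) T = 1642.2×81.2 + 1703.4×58.1
T = 232312/3345.6 ≈ 69.44 °C

T_f ≈ 69.4 °C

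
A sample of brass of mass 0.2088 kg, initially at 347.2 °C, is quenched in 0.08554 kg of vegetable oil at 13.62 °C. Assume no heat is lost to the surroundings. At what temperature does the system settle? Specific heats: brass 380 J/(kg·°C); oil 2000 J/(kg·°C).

Let T be the final temperature. ΣQ_i = 0:
0.2088×380×(T − 347.2) + 0.08554×2000×(T − 13.62) = 0
79.34(T − 347.2) + 171.08(T − 13.62) = 0
(79.34 + 171.08) T = 79.34×347.2 + 171.08×13.62
T = 29878/250.42 ≈ 119.31 °C

T_f ≈ 119.3 °C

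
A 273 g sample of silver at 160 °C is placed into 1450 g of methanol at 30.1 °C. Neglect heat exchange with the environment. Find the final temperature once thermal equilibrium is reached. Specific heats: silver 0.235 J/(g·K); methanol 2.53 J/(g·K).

Let T be the final temperature. ΣQ_i = 0:
273*0.235*(T − 160) + 1450*2.53*(T − 30.1) = 0
3732.7 T = 120687
T ≈ 32.33 °C

T_f ≈ 32.3 °C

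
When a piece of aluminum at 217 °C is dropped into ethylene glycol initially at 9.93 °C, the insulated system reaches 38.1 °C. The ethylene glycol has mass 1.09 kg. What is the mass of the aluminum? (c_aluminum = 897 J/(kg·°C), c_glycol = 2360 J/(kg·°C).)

Energy conservation, ΣQ = 0:
m×897×(38.1 − 217) + 1.09×2360×(38.1 − 9.93) = 0
-160473 m = -72465
m = -72465/-160473 ≈ 0.4516 kg

m ≈ 0.452 kg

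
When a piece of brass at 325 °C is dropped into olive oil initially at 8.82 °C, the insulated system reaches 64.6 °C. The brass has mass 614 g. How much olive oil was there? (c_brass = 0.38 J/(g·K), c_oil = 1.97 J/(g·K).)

m ≈ 553 g

|Q_brass| = |Q_oil|:
614×0.38×(325 − 64.6) = m×1.97×(64.6 − 8.82)
109.89 m = 60757  ⇒  m ≈ 552.9 g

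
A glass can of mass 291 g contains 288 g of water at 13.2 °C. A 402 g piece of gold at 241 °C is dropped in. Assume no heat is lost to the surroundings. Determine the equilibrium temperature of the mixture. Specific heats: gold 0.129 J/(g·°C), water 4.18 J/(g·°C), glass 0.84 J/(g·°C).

T_f ≈ 21.1 °C

Net heat exchanged in the isolated system is zero:
402*0.129*(T − 241) + 288*4.18*(T − 13.2) + 291*0.84*(T − 13.2) = 0
1500.1 T = 31615
T ≈ 21.07 °C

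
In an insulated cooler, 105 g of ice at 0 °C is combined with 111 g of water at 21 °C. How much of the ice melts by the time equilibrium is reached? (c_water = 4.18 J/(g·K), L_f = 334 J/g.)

m_melted ≈ 29.2 g

Water can give up m c ΔT = 111×4.18×21 = 9743.6 J before reaching 0 °C.
To melt every bit of ice: 105×334 = 35070 J.
9743.6 J < 35070 J, so only part of the ice melts and the system sits at 0 °C.
Mass melted = 9743.6/334 ≈ 29.17 g.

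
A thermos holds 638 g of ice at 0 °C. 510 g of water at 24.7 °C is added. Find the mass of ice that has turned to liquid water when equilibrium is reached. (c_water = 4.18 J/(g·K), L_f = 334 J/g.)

Cooling the water to 0 °C releases 510·4.18·24.7 = 52655 J.
Melting all 638 g of ice would need 638·334 = 213092 J.
52655 J < 213092 J, so only part of the ice melts and the system sits at 0 °C.
m_melt = 52655 / L_f = 157.7 g.

m_melted ≈ 158 g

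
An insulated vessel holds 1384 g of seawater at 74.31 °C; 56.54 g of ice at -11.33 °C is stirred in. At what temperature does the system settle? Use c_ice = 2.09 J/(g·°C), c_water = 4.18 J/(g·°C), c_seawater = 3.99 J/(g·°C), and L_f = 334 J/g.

Sum of m c ΔT and latent-heat terms is zero:
ice -11.33→0 °C: 56.54·2.09·11.33 = 1338.9; melt ice: 56.54·334 = 18884; meltwater 0→T: 56.54·4.18·T = 236.34 T; seawater cools: 1384·3.99·(T − 74.31) = 5522.2(T − 74.31)
5758.5 T = 410352 − 20223 = 390128
T ≈ 67.75 °C (positive, so assuming full melt was valid).

T_f ≈ 67.7 °C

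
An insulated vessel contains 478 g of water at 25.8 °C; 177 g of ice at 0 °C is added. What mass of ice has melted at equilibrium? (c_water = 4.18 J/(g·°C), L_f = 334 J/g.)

Water can give up m c ΔT = 478×4.18×25.8 = 51549 J before reaching 0 °C.
Fully melting the ice requires m_ice L_f = 177×334 = 59118 J.
Since 51549 < 59118 J, not all the ice melts; equilibrium is at 0 °C.
Mass melted = 51549/334 ≈ 154.3 g.

m_melted ≈ 154 g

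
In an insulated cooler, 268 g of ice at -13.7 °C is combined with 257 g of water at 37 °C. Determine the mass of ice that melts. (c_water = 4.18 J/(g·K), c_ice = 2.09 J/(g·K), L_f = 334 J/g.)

Cooling the water to 0 °C releases 257·4.18·37 = 39748 J.
Warming the ice to 0 °C takes 268·2.09·13.7 = 7673.6 J, leaving 32074 J for melting.
Melting all 268 g of ice would need 268·334 = 89512 J.
That's not enough to melt it all — equilibrium is at 0 °C with ice remaining.
m_melted·334 = 32074  ⇒  m_melted ≈ 96.03 g.

m_melted ≈ 96 g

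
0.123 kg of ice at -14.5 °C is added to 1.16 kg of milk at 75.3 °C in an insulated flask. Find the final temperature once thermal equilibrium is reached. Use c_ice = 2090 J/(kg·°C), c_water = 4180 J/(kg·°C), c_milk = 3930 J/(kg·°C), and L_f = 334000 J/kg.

T_f ≈ 58.8 °C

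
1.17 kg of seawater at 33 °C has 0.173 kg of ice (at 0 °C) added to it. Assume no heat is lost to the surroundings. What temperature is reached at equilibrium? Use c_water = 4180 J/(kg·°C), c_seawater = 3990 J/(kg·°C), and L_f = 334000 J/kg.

T_f ≈ 17.9 °C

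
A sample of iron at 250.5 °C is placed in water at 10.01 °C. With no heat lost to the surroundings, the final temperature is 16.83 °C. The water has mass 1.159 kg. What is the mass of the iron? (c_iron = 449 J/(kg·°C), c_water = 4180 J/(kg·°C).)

m ≈ 0.315 kg

|Q_iron| = |Q_water|:
m×449×(250.5 − 16.83) = 1.159×4180×(16.83 − 10.01)
104918 m = 33040  ⇒  m ≈ 0.3149 kg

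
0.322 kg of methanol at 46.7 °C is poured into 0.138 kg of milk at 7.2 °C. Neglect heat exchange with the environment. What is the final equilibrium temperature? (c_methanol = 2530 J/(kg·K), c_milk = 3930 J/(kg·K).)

T_f ≈ 30.9 °C

|Q_methanol| = |Q_milk|:
0.322*2530*(46.7 − T) = 0.138*3930*(T − 7.2)
814.66(46.7 − T) = 542.34(T − 7.2)
1357 T = 41949  ⇒  T ≈ 30.91 °C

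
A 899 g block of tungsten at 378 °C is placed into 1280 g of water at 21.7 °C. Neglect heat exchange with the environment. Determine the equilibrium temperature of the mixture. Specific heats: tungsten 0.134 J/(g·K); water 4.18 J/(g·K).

Net heat exchanged in the isolated system is zero:
899×0.134×(T − 378) + 1280×4.18×(T − 21.7) = 0
(120.47 + 5350.4) T = 120.47×378 + 5350.4×21.7
T ≈ 29.55 °C

T_f ≈ 29.5 °C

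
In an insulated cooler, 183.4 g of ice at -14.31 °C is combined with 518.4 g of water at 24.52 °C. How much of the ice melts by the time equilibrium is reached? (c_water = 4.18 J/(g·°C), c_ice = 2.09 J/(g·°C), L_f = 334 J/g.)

m_melted ≈ 143 g

Cooling the water to 0 °C releases 518.4·4.18·24.52 = 53133 J.
Warming the ice to 0 °C takes 183.4·2.09·14.31 = 5485.1 J, leaving 47648 J for melting.
Fully melting the ice requires m_ice L_f = 183.4·334 = 61256 J.
Since 47648 < 61256 J, not all the ice melts; equilibrium is at 0 °C.
m_melt = 47648 / L_f = 142.7 g.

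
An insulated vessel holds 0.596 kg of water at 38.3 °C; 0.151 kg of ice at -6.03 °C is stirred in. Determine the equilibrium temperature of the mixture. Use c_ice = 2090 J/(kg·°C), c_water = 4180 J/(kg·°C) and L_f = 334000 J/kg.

T_f ≈ 13.8 °C

Setting the total heat transfer to zero:
ice -6.03→0 °C: 0.151×2090×6.03 = 1903
  melt ice: 0.151×334000 = 50434
  meltwater 0→T: 0.151×4180×T = 631.18 T
  water: 2491.3(T − 38.3)
3122.5 T = 95416 − 52337 = 43079
T ≈ 13.80 °C — above 0 °C, consistent with complete melting.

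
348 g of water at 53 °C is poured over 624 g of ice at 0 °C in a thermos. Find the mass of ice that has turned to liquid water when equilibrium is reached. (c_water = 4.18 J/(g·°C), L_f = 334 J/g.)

m_melted ≈ 231 g

Heat available from the water dropping to 0 °C: 348·4.18·53 = 77096 J.
Melting all 624 g of ice would need 624·334 = 208416 J.
That's not enough to melt it all — equilibrium is at 0 °C with ice remaining.
Mass melted = 77096/334 ≈ 230.8 g.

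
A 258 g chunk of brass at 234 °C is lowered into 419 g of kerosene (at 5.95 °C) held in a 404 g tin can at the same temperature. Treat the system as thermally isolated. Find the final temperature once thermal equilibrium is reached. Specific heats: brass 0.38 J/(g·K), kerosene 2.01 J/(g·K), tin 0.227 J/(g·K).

Net heat exchanged in the isolated system is zero:
258·0.38·(T − 234) + 419·2.01·(T − 5.95) + 404·0.227·(T − 5.95) = 0
98.04(T − 234) + 842.19(T − 5.95) + 91.71(T − 5.95) = 0
1031.9 T = 28498
T ≈ 27.62 °C

T_f ≈ 27.6 °C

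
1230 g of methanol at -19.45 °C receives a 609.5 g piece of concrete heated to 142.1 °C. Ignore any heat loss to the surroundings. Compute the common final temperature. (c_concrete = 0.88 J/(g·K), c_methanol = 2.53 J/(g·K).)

Taking heat into each body as positive, Σ m c ΔT = 0:
609.5*0.88*(T − 142.1) + 1230*2.53*(T − (-19.45)) = 0
536.36(T − 142.1) + 3111.9(T − (-19.45)) = 0
3648.3 T = 15690
T ≈ 4.30 °C

T_f ≈ 4.3 °C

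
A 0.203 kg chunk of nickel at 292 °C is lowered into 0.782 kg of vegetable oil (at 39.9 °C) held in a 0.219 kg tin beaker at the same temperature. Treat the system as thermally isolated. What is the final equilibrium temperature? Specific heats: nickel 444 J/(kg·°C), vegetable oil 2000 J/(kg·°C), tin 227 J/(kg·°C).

T_f ≈ 53.2 °C

Setting the total heat transfer to zero:
0.203*444*(T − 292) + 0.782*2000*(T − 39.9) + 0.219*227*(T − 39.9) = 0
(90.13 + 1564 + 49.71) T = 90.13*292 + 1564*39.9 + 49.71*39.9
T ≈ 53.24 °C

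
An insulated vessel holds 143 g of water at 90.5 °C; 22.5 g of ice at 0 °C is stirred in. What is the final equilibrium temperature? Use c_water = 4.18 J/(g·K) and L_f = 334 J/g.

Taking heat into each body as positive, Σ m c ΔT = 0:
fusion: m_ice L_f = 22.5·334 = 7515
  warm the meltwater: 94.05 T
  water cools: 143·4.18·(T − 90.5) = 597.74(T − 90.5)
691.79 T = 54095 − 7515 = 46580
T ≈ 67.33 °C. Since T > 0 °C, the all-ice-melts assumption holds.

T_f ≈ 67.3 °C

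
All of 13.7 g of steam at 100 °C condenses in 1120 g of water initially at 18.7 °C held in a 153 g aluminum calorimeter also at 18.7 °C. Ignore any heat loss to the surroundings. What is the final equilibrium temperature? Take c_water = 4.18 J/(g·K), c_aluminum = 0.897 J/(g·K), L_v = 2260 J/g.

T_f ≈ 26.0 °C

Let T be the final temperature. ΣQ_i = 0:
steam→water at 100 °C releases m L_v = 13.7·2260 = 30962; condensed water 100 °C→T: 57.27(T − 100); water warms: 1120·4.18·(T − 18.7) = 4681.6(T − 18.7); aluminum cup: 153·0.897·(T − 18.7) = 137.24(T − 18.7)
4876.1 T = 30962 + 5726.6 + 90112 = 126801
T ≈ 26.00 °C (< 100 °C, so full condensation is consistent).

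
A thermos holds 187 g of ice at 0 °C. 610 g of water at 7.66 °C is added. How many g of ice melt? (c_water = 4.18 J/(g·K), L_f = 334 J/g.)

m_melted ≈ 58.5 g

Cooling the water to 0 °C releases 610·4.18·7.66 = 19531 J.
Melting all 187 g of ice would need 187·334 = 62458 J.
Since 19531 < 62458 J, not all the ice melts; equilibrium is at 0 °C.
m_melted·334 = 19531  ⇒  m_melted ≈ 58.48 g.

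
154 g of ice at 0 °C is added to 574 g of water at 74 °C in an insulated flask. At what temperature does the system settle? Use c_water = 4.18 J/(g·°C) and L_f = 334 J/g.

T_f ≈ 41.4 °C

Conservation of energy gives ΣQ = 0:
fusion: m_ice L_f = 154×334 = 51436; warm the meltwater: 643.72 T; water: 2399.3(T − 74)
3043 T = 177550 − 51436 = 126114
T ≈ 41.44 °C (positive, so assuming full melt was valid).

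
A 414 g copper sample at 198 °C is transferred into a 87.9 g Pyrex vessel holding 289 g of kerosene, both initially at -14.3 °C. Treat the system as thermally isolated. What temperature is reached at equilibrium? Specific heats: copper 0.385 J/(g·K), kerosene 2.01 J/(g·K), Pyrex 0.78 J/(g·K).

T_f ≈ 27.5 °C

Taking heat into each body as positive, Σ m c ΔT = 0:
414*0.385*(T − 198) + 289*2.01*(T − (-14.3)) + 87.9*0.78*(T − (-14.3)) = 0
159.39(T − 198) + 580.89(T − (-14.3)) + 68.56(T − (-14.3)) = 0
808.84 T = 22272
T ≈ 27.54 °C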